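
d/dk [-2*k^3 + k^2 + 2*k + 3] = -6*k^2 + 2*k + 2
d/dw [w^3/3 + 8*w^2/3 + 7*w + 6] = w^2 + 16*w/3 + 7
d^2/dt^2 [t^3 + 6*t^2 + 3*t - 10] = 6*t + 12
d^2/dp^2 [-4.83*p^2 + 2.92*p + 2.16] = -9.66000000000000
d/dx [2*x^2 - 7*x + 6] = 4*x - 7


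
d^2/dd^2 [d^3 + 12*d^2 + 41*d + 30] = 6*d + 24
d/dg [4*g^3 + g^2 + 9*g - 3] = 12*g^2 + 2*g + 9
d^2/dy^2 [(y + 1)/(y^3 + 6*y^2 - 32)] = 6*(y^3 + 12*y + 4)/(y^7 + 10*y^6 + 12*y^5 - 136*y^4 - 256*y^3 + 768*y^2 + 1024*y - 2048)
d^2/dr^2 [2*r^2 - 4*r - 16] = 4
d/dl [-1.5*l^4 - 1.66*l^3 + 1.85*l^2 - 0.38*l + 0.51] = -6.0*l^3 - 4.98*l^2 + 3.7*l - 0.38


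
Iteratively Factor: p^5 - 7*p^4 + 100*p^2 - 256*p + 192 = (p - 2)*(p^4 - 5*p^3 - 10*p^2 + 80*p - 96) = (p - 3)*(p - 2)*(p^3 - 2*p^2 - 16*p + 32) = (p - 3)*(p - 2)*(p + 4)*(p^2 - 6*p + 8) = (p - 3)*(p - 2)^2*(p + 4)*(p - 4)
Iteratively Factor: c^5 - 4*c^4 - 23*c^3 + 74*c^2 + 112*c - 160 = (c + 4)*(c^4 - 8*c^3 + 9*c^2 + 38*c - 40) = (c - 4)*(c + 4)*(c^3 - 4*c^2 - 7*c + 10) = (c - 5)*(c - 4)*(c + 4)*(c^2 + c - 2) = (c - 5)*(c - 4)*(c + 2)*(c + 4)*(c - 1)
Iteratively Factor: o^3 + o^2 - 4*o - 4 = (o + 1)*(o^2 - 4) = (o + 1)*(o + 2)*(o - 2)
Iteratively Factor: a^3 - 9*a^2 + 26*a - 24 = (a - 3)*(a^2 - 6*a + 8) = (a - 4)*(a - 3)*(a - 2)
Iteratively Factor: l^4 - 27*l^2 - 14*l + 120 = (l + 4)*(l^3 - 4*l^2 - 11*l + 30) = (l + 3)*(l + 4)*(l^2 - 7*l + 10) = (l - 2)*(l + 3)*(l + 4)*(l - 5)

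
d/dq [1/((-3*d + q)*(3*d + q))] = -2*q/(81*d^4 - 18*d^2*q^2 + q^4)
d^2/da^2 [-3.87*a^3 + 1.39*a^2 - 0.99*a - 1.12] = 2.78 - 23.22*a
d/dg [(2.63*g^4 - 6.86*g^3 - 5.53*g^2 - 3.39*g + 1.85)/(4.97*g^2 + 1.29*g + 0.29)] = (26.1422*g^5 - 23.9161*g^4 - 14.648*g^3 + 3.74639999999999*g^2 - 21.5964*g - 3.3696)/(24.7009*g^4 + 12.8226*g^3 + 4.5467*g^2 + 0.7482*g + 0.0841)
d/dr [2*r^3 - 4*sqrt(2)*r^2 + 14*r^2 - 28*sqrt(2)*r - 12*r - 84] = 6*r^2 - 8*sqrt(2)*r + 28*r - 28*sqrt(2) - 12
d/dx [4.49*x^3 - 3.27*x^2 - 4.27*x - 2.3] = 13.47*x^2 - 6.54*x - 4.27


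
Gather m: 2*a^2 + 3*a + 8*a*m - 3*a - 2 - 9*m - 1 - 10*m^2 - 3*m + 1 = 2*a^2 - 10*m^2 + m*(8*a - 12) - 2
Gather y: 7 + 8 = 15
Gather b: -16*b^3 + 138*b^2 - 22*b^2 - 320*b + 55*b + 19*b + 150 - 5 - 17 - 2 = -16*b^3 + 116*b^2 - 246*b + 126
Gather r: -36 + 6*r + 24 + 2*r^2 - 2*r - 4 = 2*r^2 + 4*r - 16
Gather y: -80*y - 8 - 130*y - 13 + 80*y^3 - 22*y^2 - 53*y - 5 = 80*y^3 - 22*y^2 - 263*y - 26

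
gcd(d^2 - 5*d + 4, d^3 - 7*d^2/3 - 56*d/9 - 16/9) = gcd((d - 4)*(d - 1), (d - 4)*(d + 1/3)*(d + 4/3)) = d - 4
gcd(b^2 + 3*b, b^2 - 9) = b + 3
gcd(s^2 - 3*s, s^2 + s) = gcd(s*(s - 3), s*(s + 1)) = s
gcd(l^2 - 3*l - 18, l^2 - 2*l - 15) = l + 3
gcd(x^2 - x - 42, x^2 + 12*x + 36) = x + 6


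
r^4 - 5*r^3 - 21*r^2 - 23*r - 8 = (r - 8)*(r + 1)^3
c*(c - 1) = c^2 - c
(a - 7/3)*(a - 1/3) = a^2 - 8*a/3 + 7/9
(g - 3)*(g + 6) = g^2 + 3*g - 18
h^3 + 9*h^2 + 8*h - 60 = (h - 2)*(h + 5)*(h + 6)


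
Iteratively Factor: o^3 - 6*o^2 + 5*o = (o)*(o^2 - 6*o + 5) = o*(o - 1)*(o - 5)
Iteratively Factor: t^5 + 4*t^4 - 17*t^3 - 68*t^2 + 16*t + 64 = (t - 1)*(t^4 + 5*t^3 - 12*t^2 - 80*t - 64) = (t - 1)*(t + 4)*(t^3 + t^2 - 16*t - 16) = (t - 1)*(t + 1)*(t + 4)*(t^2 - 16) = (t - 4)*(t - 1)*(t + 1)*(t + 4)*(t + 4)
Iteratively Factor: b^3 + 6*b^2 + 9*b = (b)*(b^2 + 6*b + 9) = b*(b + 3)*(b + 3)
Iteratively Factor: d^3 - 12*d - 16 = (d - 4)*(d^2 + 4*d + 4) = (d - 4)*(d + 2)*(d + 2)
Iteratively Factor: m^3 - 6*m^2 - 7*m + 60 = (m + 3)*(m^2 - 9*m + 20) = (m - 5)*(m + 3)*(m - 4)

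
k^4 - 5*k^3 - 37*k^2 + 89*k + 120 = (k - 8)*(k - 3)*(k + 1)*(k + 5)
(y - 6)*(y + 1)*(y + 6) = y^3 + y^2 - 36*y - 36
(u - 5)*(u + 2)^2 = u^3 - u^2 - 16*u - 20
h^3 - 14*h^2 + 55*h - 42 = (h - 7)*(h - 6)*(h - 1)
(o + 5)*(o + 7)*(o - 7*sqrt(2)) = o^3 - 7*sqrt(2)*o^2 + 12*o^2 - 84*sqrt(2)*o + 35*o - 245*sqrt(2)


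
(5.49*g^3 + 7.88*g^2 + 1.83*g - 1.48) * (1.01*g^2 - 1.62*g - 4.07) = 5.5449*g^5 - 0.935*g^4 - 33.2616*g^3 - 36.531*g^2 - 5.0505*g + 6.0236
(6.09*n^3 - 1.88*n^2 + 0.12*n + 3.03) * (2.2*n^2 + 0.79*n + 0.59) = 13.398*n^5 + 0.6751*n^4 + 2.3719*n^3 + 5.6516*n^2 + 2.4645*n + 1.7877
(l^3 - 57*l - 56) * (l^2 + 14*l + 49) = l^5 + 14*l^4 - 8*l^3 - 854*l^2 - 3577*l - 2744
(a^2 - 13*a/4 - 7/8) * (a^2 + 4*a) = a^4 + 3*a^3/4 - 111*a^2/8 - 7*a/2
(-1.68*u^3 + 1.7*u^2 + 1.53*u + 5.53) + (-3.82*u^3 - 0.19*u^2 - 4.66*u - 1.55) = -5.5*u^3 + 1.51*u^2 - 3.13*u + 3.98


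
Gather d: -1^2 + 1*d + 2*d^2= 2*d^2 + d - 1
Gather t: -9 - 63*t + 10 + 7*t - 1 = -56*t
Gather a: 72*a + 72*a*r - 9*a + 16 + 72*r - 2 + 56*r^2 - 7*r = a*(72*r + 63) + 56*r^2 + 65*r + 14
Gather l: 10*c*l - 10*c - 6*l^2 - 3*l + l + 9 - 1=-10*c - 6*l^2 + l*(10*c - 2) + 8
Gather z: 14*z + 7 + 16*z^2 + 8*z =16*z^2 + 22*z + 7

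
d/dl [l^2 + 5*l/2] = 2*l + 5/2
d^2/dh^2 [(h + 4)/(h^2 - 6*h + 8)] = 2*((2 - 3*h)*(h^2 - 6*h + 8) + 4*(h - 3)^2*(h + 4))/(h^2 - 6*h + 8)^3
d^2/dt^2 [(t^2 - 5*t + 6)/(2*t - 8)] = 2/(t^3 - 12*t^2 + 48*t - 64)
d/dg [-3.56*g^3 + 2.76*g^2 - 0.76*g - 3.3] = -10.68*g^2 + 5.52*g - 0.76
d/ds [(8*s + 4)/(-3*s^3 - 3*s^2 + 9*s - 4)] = 4*(12*s^3 + 15*s^2 + 6*s - 17)/(9*s^6 + 18*s^5 - 45*s^4 - 30*s^3 + 105*s^2 - 72*s + 16)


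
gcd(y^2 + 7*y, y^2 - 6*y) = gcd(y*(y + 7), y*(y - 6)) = y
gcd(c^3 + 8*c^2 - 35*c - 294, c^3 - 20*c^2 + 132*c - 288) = c - 6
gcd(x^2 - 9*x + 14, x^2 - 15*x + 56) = x - 7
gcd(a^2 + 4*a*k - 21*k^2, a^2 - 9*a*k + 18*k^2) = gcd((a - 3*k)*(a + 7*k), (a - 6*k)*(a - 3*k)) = a - 3*k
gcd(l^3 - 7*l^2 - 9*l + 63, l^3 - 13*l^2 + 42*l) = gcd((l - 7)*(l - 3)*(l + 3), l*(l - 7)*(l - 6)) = l - 7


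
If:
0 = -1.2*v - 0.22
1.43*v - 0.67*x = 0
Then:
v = -0.18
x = -0.39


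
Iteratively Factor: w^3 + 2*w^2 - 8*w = (w)*(w^2 + 2*w - 8) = w*(w + 4)*(w - 2)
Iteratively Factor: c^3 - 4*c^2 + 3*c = (c - 1)*(c^2 - 3*c) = c*(c - 1)*(c - 3)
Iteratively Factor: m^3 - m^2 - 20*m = (m + 4)*(m^2 - 5*m) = m*(m + 4)*(m - 5)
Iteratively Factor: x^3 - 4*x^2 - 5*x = (x)*(x^2 - 4*x - 5) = x*(x - 5)*(x + 1)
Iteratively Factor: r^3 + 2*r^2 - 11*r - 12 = (r + 1)*(r^2 + r - 12) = (r + 1)*(r + 4)*(r - 3)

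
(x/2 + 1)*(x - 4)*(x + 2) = x^3/2 - 6*x - 8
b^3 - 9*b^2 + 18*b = b*(b - 6)*(b - 3)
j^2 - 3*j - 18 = (j - 6)*(j + 3)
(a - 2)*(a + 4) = a^2 + 2*a - 8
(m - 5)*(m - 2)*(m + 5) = m^3 - 2*m^2 - 25*m + 50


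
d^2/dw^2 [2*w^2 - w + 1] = 4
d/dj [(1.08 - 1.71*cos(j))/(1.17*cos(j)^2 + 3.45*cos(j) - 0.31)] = (-2.0007*cos(j)^2 + 2.5272*cos(j) + 3.1959)*sin(j)/(1.3689*cos(j)^4 + 8.073*cos(j)^3 + 11.1771*cos(j)^2 - 2.139*cos(j) + 0.0961)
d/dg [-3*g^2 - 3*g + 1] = -6*g - 3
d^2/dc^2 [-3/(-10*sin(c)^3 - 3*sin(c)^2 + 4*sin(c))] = 6*(-450*sin(c)^3 - 165*sin(c)^2 + 622*sin(c) + 258 - 101/sin(c) - 36/sin(c)^2 + 16/sin(c)^3)/((2*sin(c) - 1)^3*(5*sin(c) + 4)^3)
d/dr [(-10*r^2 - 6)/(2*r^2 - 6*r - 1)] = 4*(15*r^2 + 11*r - 9)/(4*r^4 - 24*r^3 + 32*r^2 + 12*r + 1)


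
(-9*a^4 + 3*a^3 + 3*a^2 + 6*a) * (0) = 0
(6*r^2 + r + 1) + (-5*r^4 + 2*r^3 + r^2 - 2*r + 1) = -5*r^4 + 2*r^3 + 7*r^2 - r + 2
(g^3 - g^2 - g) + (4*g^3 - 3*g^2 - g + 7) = 5*g^3 - 4*g^2 - 2*g + 7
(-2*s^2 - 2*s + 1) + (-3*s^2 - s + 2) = -5*s^2 - 3*s + 3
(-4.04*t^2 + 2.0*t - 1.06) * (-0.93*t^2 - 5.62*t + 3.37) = 3.7572*t^4 + 20.8448*t^3 - 23.869*t^2 + 12.6972*t - 3.5722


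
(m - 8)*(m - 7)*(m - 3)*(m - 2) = m^4 - 20*m^3 + 137*m^2 - 370*m + 336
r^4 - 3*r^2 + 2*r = r*(r - 1)^2*(r + 2)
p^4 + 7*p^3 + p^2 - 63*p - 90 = (p - 3)*(p + 2)*(p + 3)*(p + 5)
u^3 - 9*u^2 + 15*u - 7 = (u - 7)*(u - 1)^2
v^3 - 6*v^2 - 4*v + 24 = (v - 6)*(v - 2)*(v + 2)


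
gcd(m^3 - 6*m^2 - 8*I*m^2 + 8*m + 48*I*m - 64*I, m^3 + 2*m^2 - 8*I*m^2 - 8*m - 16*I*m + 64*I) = m^2 + m*(-2 - 8*I) + 16*I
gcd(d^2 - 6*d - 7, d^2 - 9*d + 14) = d - 7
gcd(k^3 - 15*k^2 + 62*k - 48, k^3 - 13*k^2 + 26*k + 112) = k - 8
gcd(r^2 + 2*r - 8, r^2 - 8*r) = 1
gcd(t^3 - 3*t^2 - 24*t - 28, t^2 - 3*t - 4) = 1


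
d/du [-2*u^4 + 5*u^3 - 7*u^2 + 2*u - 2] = -8*u^3 + 15*u^2 - 14*u + 2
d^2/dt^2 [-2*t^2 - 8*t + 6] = -4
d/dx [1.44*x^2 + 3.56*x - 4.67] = 2.88*x + 3.56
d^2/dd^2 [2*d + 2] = 0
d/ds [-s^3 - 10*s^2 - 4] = s*(-3*s - 20)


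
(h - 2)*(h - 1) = h^2 - 3*h + 2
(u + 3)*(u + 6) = u^2 + 9*u + 18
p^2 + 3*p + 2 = (p + 1)*(p + 2)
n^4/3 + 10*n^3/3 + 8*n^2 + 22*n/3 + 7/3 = (n/3 + 1/3)*(n + 1)^2*(n + 7)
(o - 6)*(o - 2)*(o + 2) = o^3 - 6*o^2 - 4*o + 24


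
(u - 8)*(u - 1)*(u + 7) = u^3 - 2*u^2 - 55*u + 56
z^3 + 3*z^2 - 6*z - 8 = (z - 2)*(z + 1)*(z + 4)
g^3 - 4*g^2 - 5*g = g*(g - 5)*(g + 1)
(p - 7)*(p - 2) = p^2 - 9*p + 14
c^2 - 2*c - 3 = (c - 3)*(c + 1)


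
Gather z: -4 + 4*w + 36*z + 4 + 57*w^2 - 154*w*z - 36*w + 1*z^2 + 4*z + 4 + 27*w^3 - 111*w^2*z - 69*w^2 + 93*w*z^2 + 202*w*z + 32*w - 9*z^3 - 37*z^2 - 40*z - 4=27*w^3 - 12*w^2 - 9*z^3 + z^2*(93*w - 36) + z*(-111*w^2 + 48*w)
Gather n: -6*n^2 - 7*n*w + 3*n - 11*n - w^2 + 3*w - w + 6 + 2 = -6*n^2 + n*(-7*w - 8) - w^2 + 2*w + 8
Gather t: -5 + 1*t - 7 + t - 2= 2*t - 14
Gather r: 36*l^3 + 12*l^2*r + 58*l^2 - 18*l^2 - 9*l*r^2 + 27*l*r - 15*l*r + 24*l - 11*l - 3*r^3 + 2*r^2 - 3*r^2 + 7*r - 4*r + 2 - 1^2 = 36*l^3 + 40*l^2 + 13*l - 3*r^3 + r^2*(-9*l - 1) + r*(12*l^2 + 12*l + 3) + 1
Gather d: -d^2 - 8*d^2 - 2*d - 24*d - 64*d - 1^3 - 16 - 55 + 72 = -9*d^2 - 90*d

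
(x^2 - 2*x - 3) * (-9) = -9*x^2 + 18*x + 27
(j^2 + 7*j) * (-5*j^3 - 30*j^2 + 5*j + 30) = -5*j^5 - 65*j^4 - 205*j^3 + 65*j^2 + 210*j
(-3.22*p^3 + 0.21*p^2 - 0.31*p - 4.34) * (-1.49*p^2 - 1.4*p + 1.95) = 4.7978*p^5 + 4.1951*p^4 - 6.1111*p^3 + 7.3101*p^2 + 5.4715*p - 8.463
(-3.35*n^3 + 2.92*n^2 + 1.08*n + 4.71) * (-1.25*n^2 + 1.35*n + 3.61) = 4.1875*n^5 - 8.1725*n^4 - 9.5015*n^3 + 6.1117*n^2 + 10.2573*n + 17.0031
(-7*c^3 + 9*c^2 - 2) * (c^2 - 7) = -7*c^5 + 9*c^4 + 49*c^3 - 65*c^2 + 14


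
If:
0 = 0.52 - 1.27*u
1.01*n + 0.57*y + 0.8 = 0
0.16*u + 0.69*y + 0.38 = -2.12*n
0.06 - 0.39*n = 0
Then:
No Solution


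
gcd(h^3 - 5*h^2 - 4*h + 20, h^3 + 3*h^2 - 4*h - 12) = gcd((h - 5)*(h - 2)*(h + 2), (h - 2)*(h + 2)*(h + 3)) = h^2 - 4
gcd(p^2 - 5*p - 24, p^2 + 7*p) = 1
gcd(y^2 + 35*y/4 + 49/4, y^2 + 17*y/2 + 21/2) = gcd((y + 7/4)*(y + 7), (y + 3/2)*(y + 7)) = y + 7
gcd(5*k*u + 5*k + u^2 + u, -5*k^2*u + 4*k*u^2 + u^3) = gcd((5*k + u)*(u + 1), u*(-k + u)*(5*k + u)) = 5*k + u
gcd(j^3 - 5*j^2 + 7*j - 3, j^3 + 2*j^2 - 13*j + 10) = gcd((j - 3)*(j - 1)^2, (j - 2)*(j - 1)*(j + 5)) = j - 1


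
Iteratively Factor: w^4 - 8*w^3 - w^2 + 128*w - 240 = (w - 3)*(w^3 - 5*w^2 - 16*w + 80) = (w - 3)*(w + 4)*(w^2 - 9*w + 20) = (w - 5)*(w - 3)*(w + 4)*(w - 4)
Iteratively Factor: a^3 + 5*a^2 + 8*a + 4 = (a + 1)*(a^2 + 4*a + 4) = (a + 1)*(a + 2)*(a + 2)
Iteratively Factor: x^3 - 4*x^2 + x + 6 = (x + 1)*(x^2 - 5*x + 6) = (x - 2)*(x + 1)*(x - 3)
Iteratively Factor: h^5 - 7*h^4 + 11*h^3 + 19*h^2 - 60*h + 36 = (h - 3)*(h^4 - 4*h^3 - h^2 + 16*h - 12) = (h - 3)*(h - 1)*(h^3 - 3*h^2 - 4*h + 12) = (h - 3)*(h - 2)*(h - 1)*(h^2 - h - 6) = (h - 3)^2*(h - 2)*(h - 1)*(h + 2)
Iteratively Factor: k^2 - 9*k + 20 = (k - 4)*(k - 5)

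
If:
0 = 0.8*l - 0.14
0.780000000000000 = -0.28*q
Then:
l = 0.18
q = -2.79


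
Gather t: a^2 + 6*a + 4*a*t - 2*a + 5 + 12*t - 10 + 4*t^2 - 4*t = a^2 + 4*a + 4*t^2 + t*(4*a + 8) - 5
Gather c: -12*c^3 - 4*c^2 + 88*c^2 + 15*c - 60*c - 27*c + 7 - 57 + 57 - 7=-12*c^3 + 84*c^2 - 72*c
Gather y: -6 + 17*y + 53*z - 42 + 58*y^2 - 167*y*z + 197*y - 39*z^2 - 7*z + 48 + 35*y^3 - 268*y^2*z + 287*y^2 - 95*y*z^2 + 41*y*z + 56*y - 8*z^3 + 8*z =35*y^3 + y^2*(345 - 268*z) + y*(-95*z^2 - 126*z + 270) - 8*z^3 - 39*z^2 + 54*z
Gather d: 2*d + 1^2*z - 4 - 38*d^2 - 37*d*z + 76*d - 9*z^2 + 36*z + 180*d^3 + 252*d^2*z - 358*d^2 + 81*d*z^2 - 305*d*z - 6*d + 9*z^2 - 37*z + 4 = 180*d^3 + d^2*(252*z - 396) + d*(81*z^2 - 342*z + 72)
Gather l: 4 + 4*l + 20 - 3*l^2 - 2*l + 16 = -3*l^2 + 2*l + 40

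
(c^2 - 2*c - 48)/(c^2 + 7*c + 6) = (c - 8)/(c + 1)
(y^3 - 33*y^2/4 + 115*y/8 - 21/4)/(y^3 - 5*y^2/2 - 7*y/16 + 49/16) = 2*(2*y^2 - 13*y + 6)/(4*y^2 - 3*y - 7)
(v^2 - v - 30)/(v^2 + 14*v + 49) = (v^2 - v - 30)/(v^2 + 14*v + 49)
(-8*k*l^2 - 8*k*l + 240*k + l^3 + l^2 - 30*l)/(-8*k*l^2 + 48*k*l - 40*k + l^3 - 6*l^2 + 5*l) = (l + 6)/(l - 1)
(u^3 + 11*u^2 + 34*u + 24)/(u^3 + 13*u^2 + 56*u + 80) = (u^2 + 7*u + 6)/(u^2 + 9*u + 20)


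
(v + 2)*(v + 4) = v^2 + 6*v + 8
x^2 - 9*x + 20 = (x - 5)*(x - 4)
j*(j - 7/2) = j^2 - 7*j/2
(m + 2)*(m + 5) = m^2 + 7*m + 10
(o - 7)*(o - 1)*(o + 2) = o^3 - 6*o^2 - 9*o + 14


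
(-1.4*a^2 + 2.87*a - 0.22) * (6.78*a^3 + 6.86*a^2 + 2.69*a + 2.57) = -9.492*a^5 + 9.8546*a^4 + 14.4306*a^3 + 2.6131*a^2 + 6.7841*a - 0.5654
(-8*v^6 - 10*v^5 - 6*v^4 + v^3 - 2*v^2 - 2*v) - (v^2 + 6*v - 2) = -8*v^6 - 10*v^5 - 6*v^4 + v^3 - 3*v^2 - 8*v + 2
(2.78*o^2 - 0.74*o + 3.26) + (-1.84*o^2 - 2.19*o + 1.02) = 0.94*o^2 - 2.93*o + 4.28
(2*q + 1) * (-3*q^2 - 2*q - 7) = -6*q^3 - 7*q^2 - 16*q - 7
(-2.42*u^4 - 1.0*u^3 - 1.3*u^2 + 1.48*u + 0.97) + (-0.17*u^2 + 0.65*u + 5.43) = -2.42*u^4 - 1.0*u^3 - 1.47*u^2 + 2.13*u + 6.4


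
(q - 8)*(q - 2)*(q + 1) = q^3 - 9*q^2 + 6*q + 16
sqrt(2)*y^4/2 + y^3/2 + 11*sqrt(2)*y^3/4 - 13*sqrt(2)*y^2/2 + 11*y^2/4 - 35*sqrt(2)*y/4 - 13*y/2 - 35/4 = (y - 5/2)*(y + 7)*(y + sqrt(2)/2)*(sqrt(2)*y/2 + sqrt(2)/2)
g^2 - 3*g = g*(g - 3)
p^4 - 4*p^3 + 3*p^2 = p^2*(p - 3)*(p - 1)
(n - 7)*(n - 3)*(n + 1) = n^3 - 9*n^2 + 11*n + 21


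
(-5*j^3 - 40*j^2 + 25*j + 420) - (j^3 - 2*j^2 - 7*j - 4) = -6*j^3 - 38*j^2 + 32*j + 424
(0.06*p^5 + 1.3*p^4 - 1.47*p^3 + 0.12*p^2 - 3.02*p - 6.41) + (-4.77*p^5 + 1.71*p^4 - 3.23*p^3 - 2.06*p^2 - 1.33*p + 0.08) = -4.71*p^5 + 3.01*p^4 - 4.7*p^3 - 1.94*p^2 - 4.35*p - 6.33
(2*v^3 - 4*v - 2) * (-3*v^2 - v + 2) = -6*v^5 - 2*v^4 + 16*v^3 + 10*v^2 - 6*v - 4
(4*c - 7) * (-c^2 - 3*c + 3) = -4*c^3 - 5*c^2 + 33*c - 21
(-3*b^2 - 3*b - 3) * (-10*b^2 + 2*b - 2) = 30*b^4 + 24*b^3 + 30*b^2 + 6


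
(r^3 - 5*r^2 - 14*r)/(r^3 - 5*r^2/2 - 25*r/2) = 2*(-r^2 + 5*r + 14)/(-2*r^2 + 5*r + 25)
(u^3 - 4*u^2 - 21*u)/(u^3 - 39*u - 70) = u*(u + 3)/(u^2 + 7*u + 10)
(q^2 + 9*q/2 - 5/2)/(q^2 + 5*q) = (q - 1/2)/q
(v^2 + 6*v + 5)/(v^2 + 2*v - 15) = (v + 1)/(v - 3)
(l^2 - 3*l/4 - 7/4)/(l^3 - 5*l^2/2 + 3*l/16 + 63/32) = 8*(l + 1)/(8*l^2 - 6*l - 9)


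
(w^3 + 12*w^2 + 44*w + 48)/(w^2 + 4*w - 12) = (w^2 + 6*w + 8)/(w - 2)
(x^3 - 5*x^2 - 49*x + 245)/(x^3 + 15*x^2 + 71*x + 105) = (x^2 - 12*x + 35)/(x^2 + 8*x + 15)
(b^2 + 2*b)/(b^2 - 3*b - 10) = b/(b - 5)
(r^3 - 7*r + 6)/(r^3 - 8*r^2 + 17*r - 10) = (r + 3)/(r - 5)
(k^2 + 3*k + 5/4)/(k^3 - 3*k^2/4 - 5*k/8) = 2*(2*k + 5)/(k*(4*k - 5))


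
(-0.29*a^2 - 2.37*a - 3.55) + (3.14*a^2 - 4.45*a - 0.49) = 2.85*a^2 - 6.82*a - 4.04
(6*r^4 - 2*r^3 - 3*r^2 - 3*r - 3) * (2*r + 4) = 12*r^5 + 20*r^4 - 14*r^3 - 18*r^2 - 18*r - 12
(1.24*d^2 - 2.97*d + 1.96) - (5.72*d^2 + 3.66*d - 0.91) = -4.48*d^2 - 6.63*d + 2.87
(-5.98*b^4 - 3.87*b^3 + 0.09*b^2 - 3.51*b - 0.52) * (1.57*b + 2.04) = -9.3886*b^5 - 18.2751*b^4 - 7.7535*b^3 - 5.3271*b^2 - 7.9768*b - 1.0608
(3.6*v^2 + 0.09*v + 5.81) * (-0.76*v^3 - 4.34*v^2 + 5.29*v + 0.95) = -2.736*v^5 - 15.6924*v^4 + 14.2378*v^3 - 21.3193*v^2 + 30.8204*v + 5.5195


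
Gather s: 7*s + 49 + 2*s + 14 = 9*s + 63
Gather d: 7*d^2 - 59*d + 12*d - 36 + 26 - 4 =7*d^2 - 47*d - 14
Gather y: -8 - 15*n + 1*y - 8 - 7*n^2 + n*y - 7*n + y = -7*n^2 - 22*n + y*(n + 2) - 16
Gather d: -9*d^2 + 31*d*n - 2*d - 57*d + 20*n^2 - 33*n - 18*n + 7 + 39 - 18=-9*d^2 + d*(31*n - 59) + 20*n^2 - 51*n + 28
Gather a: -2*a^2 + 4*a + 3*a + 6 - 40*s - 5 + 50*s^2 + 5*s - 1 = -2*a^2 + 7*a + 50*s^2 - 35*s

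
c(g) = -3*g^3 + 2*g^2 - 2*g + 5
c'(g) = -9*g^2 + 4*g - 2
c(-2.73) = 86.41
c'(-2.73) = -80.00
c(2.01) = -15.30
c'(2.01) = -30.32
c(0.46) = 4.21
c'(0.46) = -2.06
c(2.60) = -39.41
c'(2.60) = -52.44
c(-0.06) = 5.13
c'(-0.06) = -2.27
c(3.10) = -71.35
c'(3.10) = -76.09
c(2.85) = -53.90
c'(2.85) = -63.70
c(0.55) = 4.01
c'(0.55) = -2.52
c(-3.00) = 110.00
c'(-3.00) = -95.00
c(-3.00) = 110.00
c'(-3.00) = -95.00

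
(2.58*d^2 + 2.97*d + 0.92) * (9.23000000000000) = 23.8134*d^2 + 27.4131*d + 8.4916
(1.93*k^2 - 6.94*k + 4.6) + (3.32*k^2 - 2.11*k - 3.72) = 5.25*k^2 - 9.05*k + 0.879999999999999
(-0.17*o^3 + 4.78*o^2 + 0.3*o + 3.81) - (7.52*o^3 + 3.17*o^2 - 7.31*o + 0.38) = -7.69*o^3 + 1.61*o^2 + 7.61*o + 3.43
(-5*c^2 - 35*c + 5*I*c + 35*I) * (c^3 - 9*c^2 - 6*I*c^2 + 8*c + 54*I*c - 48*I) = -5*c^5 + 10*c^4 + 35*I*c^4 + 305*c^3 - 70*I*c^3 - 340*c^2 - 1925*I*c^2 - 1650*c + 1960*I*c + 1680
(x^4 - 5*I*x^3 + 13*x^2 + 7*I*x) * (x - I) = x^5 - 6*I*x^4 + 8*x^3 - 6*I*x^2 + 7*x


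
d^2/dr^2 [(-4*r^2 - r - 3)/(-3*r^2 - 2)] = 2*(9*r^3 + 9*r^2 - 18*r - 2)/(27*r^6 + 54*r^4 + 36*r^2 + 8)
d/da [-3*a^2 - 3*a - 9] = -6*a - 3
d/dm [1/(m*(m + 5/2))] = 2*(-4*m - 5)/(m^2*(4*m^2 + 20*m + 25))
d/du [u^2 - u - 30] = 2*u - 1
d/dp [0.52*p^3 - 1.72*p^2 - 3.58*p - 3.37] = 1.56*p^2 - 3.44*p - 3.58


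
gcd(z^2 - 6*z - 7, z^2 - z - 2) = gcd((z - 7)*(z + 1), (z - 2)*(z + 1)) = z + 1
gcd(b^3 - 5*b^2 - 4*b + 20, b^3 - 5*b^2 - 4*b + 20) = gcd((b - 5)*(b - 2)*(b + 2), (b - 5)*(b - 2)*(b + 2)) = b^3 - 5*b^2 - 4*b + 20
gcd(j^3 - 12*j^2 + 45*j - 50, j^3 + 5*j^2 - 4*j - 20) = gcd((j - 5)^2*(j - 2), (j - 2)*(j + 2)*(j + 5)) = j - 2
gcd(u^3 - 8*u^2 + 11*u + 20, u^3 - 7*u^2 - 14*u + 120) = u - 5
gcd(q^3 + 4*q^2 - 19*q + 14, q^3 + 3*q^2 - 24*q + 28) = q^2 + 5*q - 14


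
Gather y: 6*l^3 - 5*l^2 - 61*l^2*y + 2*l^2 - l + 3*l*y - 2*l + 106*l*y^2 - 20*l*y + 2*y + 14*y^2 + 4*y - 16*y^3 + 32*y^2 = 6*l^3 - 3*l^2 - 3*l - 16*y^3 + y^2*(106*l + 46) + y*(-61*l^2 - 17*l + 6)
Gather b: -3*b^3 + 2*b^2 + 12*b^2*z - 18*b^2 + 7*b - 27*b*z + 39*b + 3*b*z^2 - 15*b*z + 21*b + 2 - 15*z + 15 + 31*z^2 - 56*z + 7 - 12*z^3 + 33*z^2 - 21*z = -3*b^3 + b^2*(12*z - 16) + b*(3*z^2 - 42*z + 67) - 12*z^3 + 64*z^2 - 92*z + 24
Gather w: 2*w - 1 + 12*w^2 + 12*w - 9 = 12*w^2 + 14*w - 10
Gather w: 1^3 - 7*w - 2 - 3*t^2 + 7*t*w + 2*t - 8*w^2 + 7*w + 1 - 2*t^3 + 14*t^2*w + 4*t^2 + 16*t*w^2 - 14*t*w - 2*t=-2*t^3 + t^2 + w^2*(16*t - 8) + w*(14*t^2 - 7*t)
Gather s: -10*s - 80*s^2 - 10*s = -80*s^2 - 20*s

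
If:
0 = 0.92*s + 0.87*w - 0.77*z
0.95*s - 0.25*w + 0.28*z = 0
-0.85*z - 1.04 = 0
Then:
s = 0.06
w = -1.15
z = -1.22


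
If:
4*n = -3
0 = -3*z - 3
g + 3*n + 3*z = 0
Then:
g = 21/4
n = -3/4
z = -1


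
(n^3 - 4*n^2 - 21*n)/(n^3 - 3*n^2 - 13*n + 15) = n*(n - 7)/(n^2 - 6*n + 5)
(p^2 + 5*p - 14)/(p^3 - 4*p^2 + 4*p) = (p + 7)/(p*(p - 2))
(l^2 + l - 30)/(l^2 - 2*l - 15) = (l + 6)/(l + 3)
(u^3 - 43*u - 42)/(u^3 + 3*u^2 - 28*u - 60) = (u^2 - 6*u - 7)/(u^2 - 3*u - 10)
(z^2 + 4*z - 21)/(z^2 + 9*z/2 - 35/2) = 2*(z - 3)/(2*z - 5)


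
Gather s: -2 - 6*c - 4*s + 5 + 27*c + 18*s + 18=21*c + 14*s + 21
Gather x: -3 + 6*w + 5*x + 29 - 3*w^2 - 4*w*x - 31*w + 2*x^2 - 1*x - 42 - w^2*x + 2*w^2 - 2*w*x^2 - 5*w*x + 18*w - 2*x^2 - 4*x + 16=-w^2 - 2*w*x^2 - 7*w + x*(-w^2 - 9*w)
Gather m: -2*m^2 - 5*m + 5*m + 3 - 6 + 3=-2*m^2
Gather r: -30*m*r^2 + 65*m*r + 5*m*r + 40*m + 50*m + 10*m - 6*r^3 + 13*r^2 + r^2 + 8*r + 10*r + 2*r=100*m - 6*r^3 + r^2*(14 - 30*m) + r*(70*m + 20)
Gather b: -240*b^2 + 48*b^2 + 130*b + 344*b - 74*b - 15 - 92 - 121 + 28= -192*b^2 + 400*b - 200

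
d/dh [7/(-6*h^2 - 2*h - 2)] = 7*(6*h + 1)/(2*(3*h^2 + h + 1)^2)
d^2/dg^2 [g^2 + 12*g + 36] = 2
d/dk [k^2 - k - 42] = 2*k - 1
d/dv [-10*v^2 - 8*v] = -20*v - 8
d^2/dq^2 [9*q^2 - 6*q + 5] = 18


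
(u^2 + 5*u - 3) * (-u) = -u^3 - 5*u^2 + 3*u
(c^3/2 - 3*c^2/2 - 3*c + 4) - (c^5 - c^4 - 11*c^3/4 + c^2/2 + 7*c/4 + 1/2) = -c^5 + c^4 + 13*c^3/4 - 2*c^2 - 19*c/4 + 7/2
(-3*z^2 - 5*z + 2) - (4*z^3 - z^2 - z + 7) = -4*z^3 - 2*z^2 - 4*z - 5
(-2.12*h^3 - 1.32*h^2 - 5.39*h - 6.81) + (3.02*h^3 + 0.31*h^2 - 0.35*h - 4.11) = 0.9*h^3 - 1.01*h^2 - 5.74*h - 10.92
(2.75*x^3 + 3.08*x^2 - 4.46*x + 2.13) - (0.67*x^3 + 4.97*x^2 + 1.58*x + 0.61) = 2.08*x^3 - 1.89*x^2 - 6.04*x + 1.52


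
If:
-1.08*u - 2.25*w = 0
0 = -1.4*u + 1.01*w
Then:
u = 0.00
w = 0.00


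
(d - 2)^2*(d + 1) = d^3 - 3*d^2 + 4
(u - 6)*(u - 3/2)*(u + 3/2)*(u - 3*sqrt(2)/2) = u^4 - 6*u^3 - 3*sqrt(2)*u^3/2 - 9*u^2/4 + 9*sqrt(2)*u^2 + 27*sqrt(2)*u/8 + 27*u/2 - 81*sqrt(2)/4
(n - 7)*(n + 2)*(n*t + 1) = n^3*t - 5*n^2*t + n^2 - 14*n*t - 5*n - 14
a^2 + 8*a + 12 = (a + 2)*(a + 6)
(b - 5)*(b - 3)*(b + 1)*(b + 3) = b^4 - 4*b^3 - 14*b^2 + 36*b + 45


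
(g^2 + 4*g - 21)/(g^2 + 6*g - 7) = (g - 3)/(g - 1)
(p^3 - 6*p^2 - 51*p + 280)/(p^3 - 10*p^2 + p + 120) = (p + 7)/(p + 3)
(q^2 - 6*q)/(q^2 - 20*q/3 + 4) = 3*q/(3*q - 2)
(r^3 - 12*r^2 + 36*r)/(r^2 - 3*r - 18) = r*(r - 6)/(r + 3)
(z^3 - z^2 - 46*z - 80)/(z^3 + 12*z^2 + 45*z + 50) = (z - 8)/(z + 5)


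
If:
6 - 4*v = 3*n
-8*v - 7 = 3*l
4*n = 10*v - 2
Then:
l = -281/69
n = 26/23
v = 15/23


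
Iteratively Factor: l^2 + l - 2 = (l - 1)*(l + 2)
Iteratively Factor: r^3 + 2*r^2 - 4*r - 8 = (r + 2)*(r^2 - 4) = (r - 2)*(r + 2)*(r + 2)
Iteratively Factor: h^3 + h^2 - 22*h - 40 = (h + 4)*(h^2 - 3*h - 10) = (h - 5)*(h + 4)*(h + 2)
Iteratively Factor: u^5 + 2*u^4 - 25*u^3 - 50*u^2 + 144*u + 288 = (u - 3)*(u^4 + 5*u^3 - 10*u^2 - 80*u - 96) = (u - 3)*(u + 2)*(u^3 + 3*u^2 - 16*u - 48) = (u - 3)*(u + 2)*(u + 3)*(u^2 - 16) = (u - 3)*(u + 2)*(u + 3)*(u + 4)*(u - 4)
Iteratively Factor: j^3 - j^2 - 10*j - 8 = (j - 4)*(j^2 + 3*j + 2) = (j - 4)*(j + 1)*(j + 2)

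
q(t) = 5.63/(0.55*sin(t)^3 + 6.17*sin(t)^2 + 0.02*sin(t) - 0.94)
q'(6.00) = 78.75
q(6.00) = -11.83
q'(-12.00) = -38.91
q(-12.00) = 6.04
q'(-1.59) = -0.05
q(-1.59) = 1.21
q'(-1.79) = -0.66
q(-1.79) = 1.28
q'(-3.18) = 3.23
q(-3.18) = -6.05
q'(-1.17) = 1.48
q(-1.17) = 1.46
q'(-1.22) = 1.21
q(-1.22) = 1.40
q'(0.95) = -3.06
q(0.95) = 1.63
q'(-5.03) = -0.89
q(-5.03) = 1.10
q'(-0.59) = 39.70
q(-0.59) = 6.52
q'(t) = 5.63*(-1.65*sin(t)^2*cos(t) - 12.34*sin(t)*cos(t) - 0.02*cos(t))/(0.55*sin(t)^3 + 6.17*sin(t)^2 + 0.02*sin(t) - 0.94)^2 = (-69.4742*sin(t) + 4.64475*cos(2*t) - 4.75735)*cos(t)/(0.55*sin(t)^3 + 6.17*sin(t)^2 + 0.02*sin(t) - 0.94)^2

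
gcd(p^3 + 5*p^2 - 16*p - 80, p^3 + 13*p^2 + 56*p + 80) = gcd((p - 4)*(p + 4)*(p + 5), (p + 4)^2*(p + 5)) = p^2 + 9*p + 20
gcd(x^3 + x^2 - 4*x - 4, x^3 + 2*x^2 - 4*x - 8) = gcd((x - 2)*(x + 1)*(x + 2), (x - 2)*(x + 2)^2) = x^2 - 4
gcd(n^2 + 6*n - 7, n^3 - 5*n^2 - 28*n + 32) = n - 1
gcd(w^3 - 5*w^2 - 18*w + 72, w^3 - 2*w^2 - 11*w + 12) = 1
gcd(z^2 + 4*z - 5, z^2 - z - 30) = z + 5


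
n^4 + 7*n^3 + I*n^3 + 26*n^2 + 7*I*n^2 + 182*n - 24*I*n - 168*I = (n + 7)*(n - 4*I)*(n - I)*(n + 6*I)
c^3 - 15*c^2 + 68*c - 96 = (c - 8)*(c - 4)*(c - 3)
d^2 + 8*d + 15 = (d + 3)*(d + 5)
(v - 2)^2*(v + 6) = v^3 + 2*v^2 - 20*v + 24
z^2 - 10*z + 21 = (z - 7)*(z - 3)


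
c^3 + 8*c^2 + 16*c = c*(c + 4)^2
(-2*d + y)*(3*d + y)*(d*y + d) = -6*d^3*y - 6*d^3 + d^2*y^2 + d^2*y + d*y^3 + d*y^2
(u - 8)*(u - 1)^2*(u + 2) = u^4 - 8*u^3 - 3*u^2 + 26*u - 16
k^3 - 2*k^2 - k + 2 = (k - 2)*(k - 1)*(k + 1)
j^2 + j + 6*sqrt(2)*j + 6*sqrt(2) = (j + 1)*(j + 6*sqrt(2))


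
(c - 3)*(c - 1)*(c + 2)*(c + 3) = c^4 + c^3 - 11*c^2 - 9*c + 18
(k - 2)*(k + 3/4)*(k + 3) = k^3 + 7*k^2/4 - 21*k/4 - 9/2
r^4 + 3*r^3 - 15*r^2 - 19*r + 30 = (r - 3)*(r - 1)*(r + 2)*(r + 5)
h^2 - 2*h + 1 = (h - 1)^2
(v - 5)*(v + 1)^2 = v^3 - 3*v^2 - 9*v - 5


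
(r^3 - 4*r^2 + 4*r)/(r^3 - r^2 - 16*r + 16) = r*(r^2 - 4*r + 4)/(r^3 - r^2 - 16*r + 16)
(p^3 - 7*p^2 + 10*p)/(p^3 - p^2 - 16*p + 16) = p*(p^2 - 7*p + 10)/(p^3 - p^2 - 16*p + 16)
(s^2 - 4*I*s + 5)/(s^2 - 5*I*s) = (s + I)/s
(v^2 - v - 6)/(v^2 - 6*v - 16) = (v - 3)/(v - 8)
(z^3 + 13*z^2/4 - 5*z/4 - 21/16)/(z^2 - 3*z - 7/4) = (8*z^2 + 22*z - 21)/(4*(2*z - 7))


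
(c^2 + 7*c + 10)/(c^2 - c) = (c^2 + 7*c + 10)/(c*(c - 1))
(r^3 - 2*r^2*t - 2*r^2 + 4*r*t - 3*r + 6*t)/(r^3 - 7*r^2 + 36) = (r^2 - 2*r*t + r - 2*t)/(r^2 - 4*r - 12)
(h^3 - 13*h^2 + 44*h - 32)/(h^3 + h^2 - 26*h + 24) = (h - 8)/(h + 6)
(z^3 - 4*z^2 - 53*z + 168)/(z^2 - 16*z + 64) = (z^2 + 4*z - 21)/(z - 8)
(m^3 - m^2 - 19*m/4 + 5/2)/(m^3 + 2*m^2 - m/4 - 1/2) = (2*m - 5)/(2*m + 1)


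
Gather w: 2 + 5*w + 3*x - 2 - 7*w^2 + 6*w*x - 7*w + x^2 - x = -7*w^2 + w*(6*x - 2) + x^2 + 2*x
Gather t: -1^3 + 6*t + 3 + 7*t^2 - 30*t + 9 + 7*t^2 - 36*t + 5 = 14*t^2 - 60*t + 16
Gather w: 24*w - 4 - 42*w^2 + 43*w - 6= -42*w^2 + 67*w - 10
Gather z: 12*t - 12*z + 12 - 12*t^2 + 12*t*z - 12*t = -12*t^2 + z*(12*t - 12) + 12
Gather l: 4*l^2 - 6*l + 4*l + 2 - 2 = 4*l^2 - 2*l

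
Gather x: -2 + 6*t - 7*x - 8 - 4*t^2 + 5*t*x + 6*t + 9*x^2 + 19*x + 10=-4*t^2 + 12*t + 9*x^2 + x*(5*t + 12)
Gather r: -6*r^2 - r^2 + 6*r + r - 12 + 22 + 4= -7*r^2 + 7*r + 14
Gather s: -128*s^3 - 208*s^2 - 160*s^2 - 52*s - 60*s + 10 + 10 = -128*s^3 - 368*s^2 - 112*s + 20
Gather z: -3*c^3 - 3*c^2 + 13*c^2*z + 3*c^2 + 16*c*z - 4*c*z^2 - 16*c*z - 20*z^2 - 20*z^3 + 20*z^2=-3*c^3 + 13*c^2*z - 4*c*z^2 - 20*z^3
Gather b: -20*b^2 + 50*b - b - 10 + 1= -20*b^2 + 49*b - 9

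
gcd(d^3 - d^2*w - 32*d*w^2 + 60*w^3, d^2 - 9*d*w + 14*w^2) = -d + 2*w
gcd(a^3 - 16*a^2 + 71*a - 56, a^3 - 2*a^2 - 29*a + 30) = a - 1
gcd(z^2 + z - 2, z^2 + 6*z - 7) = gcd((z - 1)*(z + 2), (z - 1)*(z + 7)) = z - 1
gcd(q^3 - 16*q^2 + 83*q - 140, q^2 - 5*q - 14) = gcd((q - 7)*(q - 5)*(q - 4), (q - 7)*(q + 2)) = q - 7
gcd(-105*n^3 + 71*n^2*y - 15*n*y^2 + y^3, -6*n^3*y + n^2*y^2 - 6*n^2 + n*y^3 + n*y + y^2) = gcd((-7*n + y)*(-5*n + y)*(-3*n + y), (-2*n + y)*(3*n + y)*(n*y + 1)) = 1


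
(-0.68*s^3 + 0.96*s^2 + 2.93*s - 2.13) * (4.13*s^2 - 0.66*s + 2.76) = -2.8084*s^5 + 4.4136*s^4 + 9.5905*s^3 - 8.0811*s^2 + 9.4926*s - 5.8788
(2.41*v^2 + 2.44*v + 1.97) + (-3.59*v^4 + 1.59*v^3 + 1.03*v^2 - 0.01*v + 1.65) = -3.59*v^4 + 1.59*v^3 + 3.44*v^2 + 2.43*v + 3.62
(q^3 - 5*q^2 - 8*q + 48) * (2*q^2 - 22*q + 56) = 2*q^5 - 32*q^4 + 150*q^3 - 8*q^2 - 1504*q + 2688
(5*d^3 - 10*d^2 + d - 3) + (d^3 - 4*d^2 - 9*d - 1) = 6*d^3 - 14*d^2 - 8*d - 4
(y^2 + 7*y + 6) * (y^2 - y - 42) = y^4 + 6*y^3 - 43*y^2 - 300*y - 252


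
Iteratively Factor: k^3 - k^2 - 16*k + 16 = (k + 4)*(k^2 - 5*k + 4) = (k - 4)*(k + 4)*(k - 1)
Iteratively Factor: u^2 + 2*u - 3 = (u - 1)*(u + 3)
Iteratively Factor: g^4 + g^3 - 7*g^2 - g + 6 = (g + 1)*(g^3 - 7*g + 6) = (g - 2)*(g + 1)*(g^2 + 2*g - 3) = (g - 2)*(g + 1)*(g + 3)*(g - 1)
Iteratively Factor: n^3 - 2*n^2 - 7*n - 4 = (n - 4)*(n^2 + 2*n + 1) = (n - 4)*(n + 1)*(n + 1)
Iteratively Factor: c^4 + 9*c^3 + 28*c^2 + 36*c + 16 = (c + 2)*(c^3 + 7*c^2 + 14*c + 8) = (c + 2)^2*(c^2 + 5*c + 4) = (c + 2)^2*(c + 4)*(c + 1)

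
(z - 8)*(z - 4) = z^2 - 12*z + 32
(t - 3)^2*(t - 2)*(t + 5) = t^4 - 3*t^3 - 19*t^2 + 87*t - 90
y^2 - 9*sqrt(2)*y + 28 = (y - 7*sqrt(2))*(y - 2*sqrt(2))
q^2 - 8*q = q*(q - 8)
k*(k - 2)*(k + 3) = k^3 + k^2 - 6*k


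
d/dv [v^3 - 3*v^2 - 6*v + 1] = 3*v^2 - 6*v - 6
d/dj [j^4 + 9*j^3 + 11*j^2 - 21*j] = 4*j^3 + 27*j^2 + 22*j - 21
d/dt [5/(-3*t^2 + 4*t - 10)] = 10*(3*t - 2)/(3*t^2 - 4*t + 10)^2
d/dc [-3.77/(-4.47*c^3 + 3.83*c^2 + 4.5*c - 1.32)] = (-50.5557*c^2 + 28.8782*c + 16.965)/(4.47*c^3 - 3.83*c^2 - 4.5*c + 1.32)^2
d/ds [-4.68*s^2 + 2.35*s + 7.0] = 2.35 - 9.36*s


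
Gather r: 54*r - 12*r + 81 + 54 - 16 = 42*r + 119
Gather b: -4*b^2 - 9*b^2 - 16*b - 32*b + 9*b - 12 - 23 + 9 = -13*b^2 - 39*b - 26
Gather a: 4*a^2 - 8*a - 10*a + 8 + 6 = 4*a^2 - 18*a + 14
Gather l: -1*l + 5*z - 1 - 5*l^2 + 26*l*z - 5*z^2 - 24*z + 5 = -5*l^2 + l*(26*z - 1) - 5*z^2 - 19*z + 4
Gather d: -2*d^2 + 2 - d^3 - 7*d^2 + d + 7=-d^3 - 9*d^2 + d + 9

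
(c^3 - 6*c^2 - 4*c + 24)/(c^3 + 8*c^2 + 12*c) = (c^2 - 8*c + 12)/(c*(c + 6))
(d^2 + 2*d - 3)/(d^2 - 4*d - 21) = (d - 1)/(d - 7)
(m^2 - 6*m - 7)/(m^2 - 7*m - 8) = (m - 7)/(m - 8)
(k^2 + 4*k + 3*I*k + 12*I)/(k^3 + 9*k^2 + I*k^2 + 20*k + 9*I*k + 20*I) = (k + 3*I)/(k^2 + k*(5 + I) + 5*I)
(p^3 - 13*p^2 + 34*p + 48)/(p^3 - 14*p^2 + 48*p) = (p + 1)/p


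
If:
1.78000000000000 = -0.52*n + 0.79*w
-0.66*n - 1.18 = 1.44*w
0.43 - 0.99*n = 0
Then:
No Solution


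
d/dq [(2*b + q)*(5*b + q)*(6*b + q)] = 52*b^2 + 26*b*q + 3*q^2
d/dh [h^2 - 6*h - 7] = 2*h - 6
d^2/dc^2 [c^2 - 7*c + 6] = 2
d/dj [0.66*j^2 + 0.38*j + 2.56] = 1.32*j + 0.38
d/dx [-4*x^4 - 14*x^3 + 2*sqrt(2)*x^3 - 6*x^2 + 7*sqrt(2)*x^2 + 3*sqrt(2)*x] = -16*x^3 - 42*x^2 + 6*sqrt(2)*x^2 - 12*x + 14*sqrt(2)*x + 3*sqrt(2)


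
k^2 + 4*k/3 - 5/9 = (k - 1/3)*(k + 5/3)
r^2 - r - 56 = (r - 8)*(r + 7)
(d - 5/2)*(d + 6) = d^2 + 7*d/2 - 15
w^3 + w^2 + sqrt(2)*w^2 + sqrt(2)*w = w*(w + 1)*(w + sqrt(2))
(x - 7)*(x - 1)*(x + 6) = x^3 - 2*x^2 - 41*x + 42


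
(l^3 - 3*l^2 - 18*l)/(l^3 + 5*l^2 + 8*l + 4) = l*(l^2 - 3*l - 18)/(l^3 + 5*l^2 + 8*l + 4)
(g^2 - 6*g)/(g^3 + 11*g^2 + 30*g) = (g - 6)/(g^2 + 11*g + 30)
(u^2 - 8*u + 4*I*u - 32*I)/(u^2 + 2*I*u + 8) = (u - 8)/(u - 2*I)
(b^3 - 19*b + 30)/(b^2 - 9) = (b^2 + 3*b - 10)/(b + 3)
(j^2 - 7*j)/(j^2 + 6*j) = (j - 7)/(j + 6)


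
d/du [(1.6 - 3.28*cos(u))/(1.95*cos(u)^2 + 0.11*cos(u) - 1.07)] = (-6.396*cos(u)^2 + 6.24*cos(u) - 3.3336)*sin(u)/(3.8025*cos(u)^4 + 0.429*cos(u)^3 - 4.1609*cos(u)^2 - 0.2354*cos(u) + 1.1449)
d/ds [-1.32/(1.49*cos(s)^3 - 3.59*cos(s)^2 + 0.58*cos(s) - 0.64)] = (-5.9004*cos(s)^2 + 9.4776*cos(s) - 0.7656)*sin(s)/(1.49*cos(s)^3 - 3.59*cos(s)^2 + 0.58*cos(s) - 0.64)^2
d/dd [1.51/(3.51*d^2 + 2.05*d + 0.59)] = (-10.6002*d - 3.0955)/(3.51*d^2 + 2.05*d + 0.59)^2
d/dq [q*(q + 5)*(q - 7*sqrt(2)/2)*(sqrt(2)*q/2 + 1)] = 2*sqrt(2)*q^3 - 15*q^2/2 + 15*sqrt(2)*q^2/2 - 25*q - 7*sqrt(2)*q - 35*sqrt(2)/2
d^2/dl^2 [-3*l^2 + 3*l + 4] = -6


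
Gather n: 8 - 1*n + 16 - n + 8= 32 - 2*n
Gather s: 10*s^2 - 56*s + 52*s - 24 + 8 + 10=10*s^2 - 4*s - 6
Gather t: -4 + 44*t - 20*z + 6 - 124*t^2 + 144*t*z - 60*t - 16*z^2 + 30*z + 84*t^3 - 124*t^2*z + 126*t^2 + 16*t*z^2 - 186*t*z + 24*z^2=84*t^3 + t^2*(2 - 124*z) + t*(16*z^2 - 42*z - 16) + 8*z^2 + 10*z + 2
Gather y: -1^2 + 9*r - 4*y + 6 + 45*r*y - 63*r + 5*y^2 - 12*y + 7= -54*r + 5*y^2 + y*(45*r - 16) + 12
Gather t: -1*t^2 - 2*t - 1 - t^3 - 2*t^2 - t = -t^3 - 3*t^2 - 3*t - 1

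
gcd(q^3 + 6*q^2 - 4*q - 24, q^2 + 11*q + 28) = 1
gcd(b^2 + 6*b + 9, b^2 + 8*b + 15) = b + 3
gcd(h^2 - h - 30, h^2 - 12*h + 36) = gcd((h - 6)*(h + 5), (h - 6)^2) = h - 6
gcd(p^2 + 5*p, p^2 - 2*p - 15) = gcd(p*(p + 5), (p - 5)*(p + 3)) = 1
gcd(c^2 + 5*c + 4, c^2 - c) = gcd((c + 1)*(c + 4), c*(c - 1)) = 1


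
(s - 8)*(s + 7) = s^2 - s - 56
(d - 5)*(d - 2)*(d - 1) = d^3 - 8*d^2 + 17*d - 10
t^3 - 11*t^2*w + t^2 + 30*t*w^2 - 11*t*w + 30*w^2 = (t + 1)*(t - 6*w)*(t - 5*w)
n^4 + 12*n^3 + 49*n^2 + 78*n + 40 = (n + 1)*(n + 2)*(n + 4)*(n + 5)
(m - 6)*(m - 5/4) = m^2 - 29*m/4 + 15/2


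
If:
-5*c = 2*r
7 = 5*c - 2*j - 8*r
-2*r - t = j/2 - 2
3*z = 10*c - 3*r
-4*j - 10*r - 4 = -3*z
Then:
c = 4/3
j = 79/6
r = -10/3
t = 25/12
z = 70/9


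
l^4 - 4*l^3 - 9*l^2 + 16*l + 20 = (l - 5)*(l - 2)*(l + 1)*(l + 2)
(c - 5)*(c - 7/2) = c^2 - 17*c/2 + 35/2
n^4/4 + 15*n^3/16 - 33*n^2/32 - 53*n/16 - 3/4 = (n/4 + 1)*(n - 2)*(n + 1/4)*(n + 3/2)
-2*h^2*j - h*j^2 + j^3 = j*(-2*h + j)*(h + j)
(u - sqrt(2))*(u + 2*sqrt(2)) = u^2 + sqrt(2)*u - 4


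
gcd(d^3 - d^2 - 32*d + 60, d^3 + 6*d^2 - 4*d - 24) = d^2 + 4*d - 12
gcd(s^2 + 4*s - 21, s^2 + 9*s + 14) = s + 7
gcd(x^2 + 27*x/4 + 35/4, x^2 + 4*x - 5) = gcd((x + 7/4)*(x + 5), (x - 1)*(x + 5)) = x + 5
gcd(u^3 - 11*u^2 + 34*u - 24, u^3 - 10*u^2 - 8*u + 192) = u - 6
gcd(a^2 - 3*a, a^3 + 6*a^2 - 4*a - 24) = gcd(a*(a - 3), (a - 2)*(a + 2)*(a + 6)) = 1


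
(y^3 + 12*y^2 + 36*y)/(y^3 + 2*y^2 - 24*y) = (y + 6)/(y - 4)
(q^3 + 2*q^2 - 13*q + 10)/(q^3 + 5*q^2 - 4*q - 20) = (q - 1)/(q + 2)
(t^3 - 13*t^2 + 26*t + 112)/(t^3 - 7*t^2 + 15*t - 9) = (t^3 - 13*t^2 + 26*t + 112)/(t^3 - 7*t^2 + 15*t - 9)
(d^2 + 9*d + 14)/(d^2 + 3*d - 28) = (d + 2)/(d - 4)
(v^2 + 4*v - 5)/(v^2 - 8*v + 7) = (v + 5)/(v - 7)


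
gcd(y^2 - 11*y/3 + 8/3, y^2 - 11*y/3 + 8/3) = y^2 - 11*y/3 + 8/3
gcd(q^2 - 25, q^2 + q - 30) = q - 5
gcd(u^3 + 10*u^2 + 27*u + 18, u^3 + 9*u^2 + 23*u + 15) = u^2 + 4*u + 3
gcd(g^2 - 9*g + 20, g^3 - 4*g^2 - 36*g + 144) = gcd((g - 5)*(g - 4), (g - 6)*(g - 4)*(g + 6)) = g - 4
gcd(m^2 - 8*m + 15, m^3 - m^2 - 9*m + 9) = m - 3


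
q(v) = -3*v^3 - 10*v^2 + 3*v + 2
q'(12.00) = -1533.00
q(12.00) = -6586.00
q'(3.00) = -138.00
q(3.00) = -160.00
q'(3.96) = -217.33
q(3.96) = -329.23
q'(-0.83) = 13.40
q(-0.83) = -5.66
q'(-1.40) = 13.36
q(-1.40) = -13.57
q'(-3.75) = -48.56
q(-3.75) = 8.33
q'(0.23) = -2.08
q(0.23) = 2.12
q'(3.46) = -173.94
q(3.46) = -231.60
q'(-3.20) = -25.16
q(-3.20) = -11.70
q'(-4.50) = -89.25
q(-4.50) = 59.38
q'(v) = -9*v^2 - 20*v + 3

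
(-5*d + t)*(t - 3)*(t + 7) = -5*d*t^2 - 20*d*t + 105*d + t^3 + 4*t^2 - 21*t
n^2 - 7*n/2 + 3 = (n - 2)*(n - 3/2)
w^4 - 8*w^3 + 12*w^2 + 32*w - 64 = (w - 4)^2*(w - 2)*(w + 2)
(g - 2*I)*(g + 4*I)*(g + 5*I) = g^3 + 7*I*g^2 - 2*g + 40*I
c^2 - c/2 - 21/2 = (c - 7/2)*(c + 3)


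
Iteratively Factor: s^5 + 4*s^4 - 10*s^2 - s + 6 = (s - 1)*(s^4 + 5*s^3 + 5*s^2 - 5*s - 6) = (s - 1)*(s + 3)*(s^3 + 2*s^2 - s - 2) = (s - 1)*(s + 1)*(s + 3)*(s^2 + s - 2) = (s - 1)^2*(s + 1)*(s + 3)*(s + 2)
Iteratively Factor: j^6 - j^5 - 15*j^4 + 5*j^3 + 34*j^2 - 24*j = (j + 3)*(j^5 - 4*j^4 - 3*j^3 + 14*j^2 - 8*j) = (j - 1)*(j + 3)*(j^4 - 3*j^3 - 6*j^2 + 8*j) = j*(j - 1)*(j + 3)*(j^3 - 3*j^2 - 6*j + 8) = j*(j - 1)*(j + 2)*(j + 3)*(j^2 - 5*j + 4) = j*(j - 4)*(j - 1)*(j + 2)*(j + 3)*(j - 1)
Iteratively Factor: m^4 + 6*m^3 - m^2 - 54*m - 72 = (m + 2)*(m^3 + 4*m^2 - 9*m - 36) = (m + 2)*(m + 4)*(m^2 - 9) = (m - 3)*(m + 2)*(m + 4)*(m + 3)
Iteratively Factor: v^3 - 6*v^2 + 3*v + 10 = (v - 2)*(v^2 - 4*v - 5) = (v - 5)*(v - 2)*(v + 1)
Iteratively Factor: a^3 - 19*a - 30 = (a + 3)*(a^2 - 3*a - 10) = (a + 2)*(a + 3)*(a - 5)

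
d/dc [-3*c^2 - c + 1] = -6*c - 1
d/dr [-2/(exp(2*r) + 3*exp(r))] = 2*(2*exp(r) + 3)*exp(-r)/(exp(r) + 3)^2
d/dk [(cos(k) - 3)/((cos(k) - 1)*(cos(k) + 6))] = (cos(k)^2 - 6*cos(k) - 9)*sin(k)/((cos(k) - 1)^2*(cos(k) + 6)^2)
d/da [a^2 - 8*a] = 2*a - 8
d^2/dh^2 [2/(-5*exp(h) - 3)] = (30 - 50*exp(h))*exp(h)/(5*exp(h) + 3)^3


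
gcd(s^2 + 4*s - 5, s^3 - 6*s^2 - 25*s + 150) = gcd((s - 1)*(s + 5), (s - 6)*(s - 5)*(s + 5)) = s + 5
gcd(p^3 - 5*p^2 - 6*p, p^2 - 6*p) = p^2 - 6*p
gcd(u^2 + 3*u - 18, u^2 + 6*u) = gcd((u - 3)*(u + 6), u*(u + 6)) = u + 6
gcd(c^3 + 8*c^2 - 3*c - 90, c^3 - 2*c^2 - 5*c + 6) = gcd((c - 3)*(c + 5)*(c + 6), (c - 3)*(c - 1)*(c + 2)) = c - 3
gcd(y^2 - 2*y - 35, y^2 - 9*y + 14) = y - 7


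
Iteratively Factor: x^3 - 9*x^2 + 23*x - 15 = (x - 1)*(x^2 - 8*x + 15) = (x - 5)*(x - 1)*(x - 3)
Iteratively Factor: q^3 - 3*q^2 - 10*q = (q + 2)*(q^2 - 5*q) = (q - 5)*(q + 2)*(q)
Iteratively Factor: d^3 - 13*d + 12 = (d + 4)*(d^2 - 4*d + 3) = (d - 1)*(d + 4)*(d - 3)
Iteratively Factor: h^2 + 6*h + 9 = (h + 3)*(h + 3)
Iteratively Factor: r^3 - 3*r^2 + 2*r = (r - 1)*(r^2 - 2*r) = r*(r - 1)*(r - 2)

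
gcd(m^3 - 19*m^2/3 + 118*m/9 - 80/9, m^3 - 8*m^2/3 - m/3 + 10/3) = m^2 - 11*m/3 + 10/3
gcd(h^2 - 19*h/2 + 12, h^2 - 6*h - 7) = 1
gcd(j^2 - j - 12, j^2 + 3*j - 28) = j - 4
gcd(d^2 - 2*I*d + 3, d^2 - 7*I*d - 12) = d - 3*I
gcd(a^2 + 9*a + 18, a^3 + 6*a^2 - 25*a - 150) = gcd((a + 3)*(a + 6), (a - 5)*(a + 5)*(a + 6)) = a + 6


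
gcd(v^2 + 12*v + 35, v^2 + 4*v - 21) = v + 7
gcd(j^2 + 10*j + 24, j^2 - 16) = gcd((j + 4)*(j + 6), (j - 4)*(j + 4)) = j + 4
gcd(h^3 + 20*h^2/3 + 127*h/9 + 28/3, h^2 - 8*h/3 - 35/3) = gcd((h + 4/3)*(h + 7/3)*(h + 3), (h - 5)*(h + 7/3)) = h + 7/3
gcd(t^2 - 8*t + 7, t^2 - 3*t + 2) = t - 1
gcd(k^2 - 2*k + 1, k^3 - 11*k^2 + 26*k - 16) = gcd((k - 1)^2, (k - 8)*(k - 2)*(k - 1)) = k - 1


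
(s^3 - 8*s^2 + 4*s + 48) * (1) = s^3 - 8*s^2 + 4*s + 48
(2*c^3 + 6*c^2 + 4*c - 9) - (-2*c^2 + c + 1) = 2*c^3 + 8*c^2 + 3*c - 10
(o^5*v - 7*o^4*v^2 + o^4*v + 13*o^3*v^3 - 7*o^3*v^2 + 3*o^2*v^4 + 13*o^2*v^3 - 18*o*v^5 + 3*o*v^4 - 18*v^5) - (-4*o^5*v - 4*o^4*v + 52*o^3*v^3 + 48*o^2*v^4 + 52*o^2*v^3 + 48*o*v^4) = 5*o^5*v - 7*o^4*v^2 + 5*o^4*v - 39*o^3*v^3 - 7*o^3*v^2 - 45*o^2*v^4 - 39*o^2*v^3 - 18*o*v^5 - 45*o*v^4 - 18*v^5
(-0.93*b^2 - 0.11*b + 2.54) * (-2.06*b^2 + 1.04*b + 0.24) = 1.9158*b^4 - 0.7406*b^3 - 5.57*b^2 + 2.6152*b + 0.6096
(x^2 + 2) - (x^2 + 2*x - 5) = 7 - 2*x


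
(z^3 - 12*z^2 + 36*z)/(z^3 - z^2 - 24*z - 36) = z*(z - 6)/(z^2 + 5*z + 6)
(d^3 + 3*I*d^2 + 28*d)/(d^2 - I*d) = (d^2 + 3*I*d + 28)/(d - I)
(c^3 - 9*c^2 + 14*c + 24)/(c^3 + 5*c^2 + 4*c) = (c^2 - 10*c + 24)/(c*(c + 4))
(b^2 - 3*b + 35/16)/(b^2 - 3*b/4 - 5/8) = (4*b - 7)/(2*(2*b + 1))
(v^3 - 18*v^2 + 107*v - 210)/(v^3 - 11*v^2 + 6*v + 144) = (v^2 - 12*v + 35)/(v^2 - 5*v - 24)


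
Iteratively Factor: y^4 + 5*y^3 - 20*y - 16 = (y + 4)*(y^3 + y^2 - 4*y - 4) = (y - 2)*(y + 4)*(y^2 + 3*y + 2) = (y - 2)*(y + 2)*(y + 4)*(y + 1)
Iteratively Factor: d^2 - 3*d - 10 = (d - 5)*(d + 2)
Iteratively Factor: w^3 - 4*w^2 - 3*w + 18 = (w - 3)*(w^2 - w - 6) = (w - 3)*(w + 2)*(w - 3)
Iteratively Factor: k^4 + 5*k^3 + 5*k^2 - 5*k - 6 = (k + 3)*(k^3 + 2*k^2 - k - 2) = (k + 1)*(k + 3)*(k^2 + k - 2) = (k + 1)*(k + 2)*(k + 3)*(k - 1)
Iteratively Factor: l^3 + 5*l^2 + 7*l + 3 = (l + 1)*(l^2 + 4*l + 3) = (l + 1)*(l + 3)*(l + 1)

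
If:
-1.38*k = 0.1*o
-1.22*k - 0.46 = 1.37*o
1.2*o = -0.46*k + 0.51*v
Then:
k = 0.03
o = -0.36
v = -0.82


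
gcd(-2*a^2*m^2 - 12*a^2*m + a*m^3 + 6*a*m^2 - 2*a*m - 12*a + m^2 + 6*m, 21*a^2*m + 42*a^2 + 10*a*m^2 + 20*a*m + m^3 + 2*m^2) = 1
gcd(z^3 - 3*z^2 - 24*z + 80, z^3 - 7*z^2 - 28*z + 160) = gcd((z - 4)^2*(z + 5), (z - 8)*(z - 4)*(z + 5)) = z^2 + z - 20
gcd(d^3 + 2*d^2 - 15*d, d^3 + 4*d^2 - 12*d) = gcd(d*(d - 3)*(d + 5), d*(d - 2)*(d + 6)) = d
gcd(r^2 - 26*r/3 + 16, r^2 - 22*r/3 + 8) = r - 6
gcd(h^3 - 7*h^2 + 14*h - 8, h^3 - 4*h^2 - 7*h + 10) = h - 1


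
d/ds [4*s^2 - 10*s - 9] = 8*s - 10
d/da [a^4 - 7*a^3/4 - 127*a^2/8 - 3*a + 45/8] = 4*a^3 - 21*a^2/4 - 127*a/4 - 3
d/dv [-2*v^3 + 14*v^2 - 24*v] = -6*v^2 + 28*v - 24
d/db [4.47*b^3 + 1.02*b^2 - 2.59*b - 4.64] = 13.41*b^2 + 2.04*b - 2.59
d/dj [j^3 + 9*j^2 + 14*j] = 3*j^2 + 18*j + 14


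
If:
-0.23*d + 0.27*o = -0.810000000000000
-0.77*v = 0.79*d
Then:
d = -0.974683544303797*v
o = -0.830285982184716*v - 3.0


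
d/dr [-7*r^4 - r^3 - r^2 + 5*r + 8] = -28*r^3 - 3*r^2 - 2*r + 5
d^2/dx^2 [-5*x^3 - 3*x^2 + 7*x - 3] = -30*x - 6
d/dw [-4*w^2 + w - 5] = 1 - 8*w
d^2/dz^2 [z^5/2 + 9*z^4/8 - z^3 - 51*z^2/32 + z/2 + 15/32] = 10*z^3 + 27*z^2/2 - 6*z - 51/16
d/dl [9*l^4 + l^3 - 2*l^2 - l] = 36*l^3 + 3*l^2 - 4*l - 1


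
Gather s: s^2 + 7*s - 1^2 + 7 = s^2 + 7*s + 6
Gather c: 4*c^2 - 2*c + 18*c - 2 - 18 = 4*c^2 + 16*c - 20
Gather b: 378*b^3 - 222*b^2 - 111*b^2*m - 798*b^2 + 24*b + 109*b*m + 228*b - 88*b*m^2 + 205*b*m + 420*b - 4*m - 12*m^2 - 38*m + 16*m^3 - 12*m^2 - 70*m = 378*b^3 + b^2*(-111*m - 1020) + b*(-88*m^2 + 314*m + 672) + 16*m^3 - 24*m^2 - 112*m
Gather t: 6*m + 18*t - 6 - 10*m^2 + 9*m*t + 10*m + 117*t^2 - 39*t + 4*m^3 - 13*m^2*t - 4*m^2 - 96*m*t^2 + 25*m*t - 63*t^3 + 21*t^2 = 4*m^3 - 14*m^2 + 16*m - 63*t^3 + t^2*(138 - 96*m) + t*(-13*m^2 + 34*m - 21) - 6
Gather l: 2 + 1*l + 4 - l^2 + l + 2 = -l^2 + 2*l + 8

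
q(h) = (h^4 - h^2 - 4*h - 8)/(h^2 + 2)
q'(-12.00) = -23.98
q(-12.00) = 141.32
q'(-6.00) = -11.92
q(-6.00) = 33.58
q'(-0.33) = -2.66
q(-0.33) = -3.21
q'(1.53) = 3.46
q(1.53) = -2.53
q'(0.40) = -0.43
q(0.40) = -4.51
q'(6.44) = 12.98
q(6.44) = 37.84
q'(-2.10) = -4.17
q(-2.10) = 2.41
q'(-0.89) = -2.86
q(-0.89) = -1.65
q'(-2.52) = -4.93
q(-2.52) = 4.32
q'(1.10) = 2.32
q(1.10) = -3.78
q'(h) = -2*h*(h^4 - h^2 - 4*h - 8)/(h^2 + 2)^2 + (4*h^3 - 2*h - 4)/(h^2 + 2) = 2*(h^5 + 4*h^3 + 2*h^2 + 6*h - 4)/(h^4 + 4*h^2 + 4)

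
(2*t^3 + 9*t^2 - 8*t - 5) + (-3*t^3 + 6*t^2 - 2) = -t^3 + 15*t^2 - 8*t - 7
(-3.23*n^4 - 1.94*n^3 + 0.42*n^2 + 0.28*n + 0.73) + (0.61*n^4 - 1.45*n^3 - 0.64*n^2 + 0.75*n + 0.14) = -2.62*n^4 - 3.39*n^3 - 0.22*n^2 + 1.03*n + 0.87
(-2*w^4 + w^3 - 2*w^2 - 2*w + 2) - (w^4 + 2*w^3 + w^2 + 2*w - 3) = -3*w^4 - w^3 - 3*w^2 - 4*w + 5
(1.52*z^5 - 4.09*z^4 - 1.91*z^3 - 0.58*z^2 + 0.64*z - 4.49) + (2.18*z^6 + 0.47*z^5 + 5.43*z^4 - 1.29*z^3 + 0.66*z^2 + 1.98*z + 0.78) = 2.18*z^6 + 1.99*z^5 + 1.34*z^4 - 3.2*z^3 + 0.0800000000000001*z^2 + 2.62*z - 3.71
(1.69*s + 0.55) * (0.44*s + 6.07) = 0.7436*s^2 + 10.5003*s + 3.3385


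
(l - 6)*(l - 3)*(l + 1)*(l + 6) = l^4 - 2*l^3 - 39*l^2 + 72*l + 108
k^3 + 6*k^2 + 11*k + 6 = (k + 1)*(k + 2)*(k + 3)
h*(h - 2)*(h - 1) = h^3 - 3*h^2 + 2*h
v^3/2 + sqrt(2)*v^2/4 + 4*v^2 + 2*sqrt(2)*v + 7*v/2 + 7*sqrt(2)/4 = (v/2 + 1/2)*(v + 7)*(v + sqrt(2)/2)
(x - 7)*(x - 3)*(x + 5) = x^3 - 5*x^2 - 29*x + 105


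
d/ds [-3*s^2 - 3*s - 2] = -6*s - 3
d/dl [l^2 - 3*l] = 2*l - 3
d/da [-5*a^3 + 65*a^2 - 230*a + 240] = -15*a^2 + 130*a - 230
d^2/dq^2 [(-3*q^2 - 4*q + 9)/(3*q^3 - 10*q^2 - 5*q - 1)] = 2*(-27*q^6 - 108*q^5 + 711*q^4 - 2533*q^3 + 2313*q^2 + 1551*q + 152)/(27*q^9 - 270*q^8 + 765*q^7 - 127*q^6 - 1095*q^5 - 960*q^4 - 416*q^3 - 105*q^2 - 15*q - 1)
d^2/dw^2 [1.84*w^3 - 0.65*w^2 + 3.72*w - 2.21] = 11.04*w - 1.3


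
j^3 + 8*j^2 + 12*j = j*(j + 2)*(j + 6)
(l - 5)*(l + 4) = l^2 - l - 20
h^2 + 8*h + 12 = (h + 2)*(h + 6)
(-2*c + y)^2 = 4*c^2 - 4*c*y + y^2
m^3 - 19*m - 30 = (m - 5)*(m + 2)*(m + 3)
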